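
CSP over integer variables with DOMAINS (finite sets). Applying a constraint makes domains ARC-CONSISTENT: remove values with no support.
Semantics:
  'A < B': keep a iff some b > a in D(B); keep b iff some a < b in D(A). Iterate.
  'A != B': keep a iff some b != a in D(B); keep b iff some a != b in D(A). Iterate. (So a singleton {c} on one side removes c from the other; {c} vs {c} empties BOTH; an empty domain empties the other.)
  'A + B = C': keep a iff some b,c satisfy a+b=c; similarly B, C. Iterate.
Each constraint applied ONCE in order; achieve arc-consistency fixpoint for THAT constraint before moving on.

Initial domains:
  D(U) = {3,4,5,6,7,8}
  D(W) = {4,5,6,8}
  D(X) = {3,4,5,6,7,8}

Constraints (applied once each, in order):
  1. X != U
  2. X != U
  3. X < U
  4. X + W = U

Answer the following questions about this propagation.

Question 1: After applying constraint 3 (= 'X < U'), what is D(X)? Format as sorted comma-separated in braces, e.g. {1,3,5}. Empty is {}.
Constraint 1 (X != U) on D(X)={3,4,5,6,7,8} D(U)={3,4,5,6,7,8}: no change
Constraint 2 (X != U) on D(X)={3,4,5,6,7,8} D(U)={3,4,5,6,7,8}: no change
Constraint 3 (X < U) on D(X)={3,4,5,6,7,8} D(U)={3,4,5,6,7,8}: X {3,4,5,6,7,8}->{3,4,5,6,7}; U {3,4,5,6,7,8}->{4,5,6,7,8}
So after constraint 3: D(X) = {3,4,5,6,7}

Answer: {3,4,5,6,7}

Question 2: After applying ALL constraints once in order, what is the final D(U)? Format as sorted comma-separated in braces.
Constraint 1 (X != U) on D(X)={3,4,5,6,7,8} D(U)={3,4,5,6,7,8}: no change
Constraint 2 (X != U) on D(X)={3,4,5,6,7,8} D(U)={3,4,5,6,7,8}: no change
Constraint 3 (X < U) on D(X)={3,4,5,6,7,8} D(U)={3,4,5,6,7,8}: X {3,4,5,6,7,8}->{3,4,5,6,7}; U {3,4,5,6,7,8}->{4,5,6,7,8}
Constraint 4 (X + W = U) on D(X)={3,4,5,6,7} D(W)={4,5,6,8} D(U)={4,5,6,7,8}: X {3,4,5,6,7}->{3,4}; W {4,5,6,8}->{4,5}; U {4,5,6,7,8}->{7,8}
So after all 4 constraints: D(U) = {7,8}

Answer: {7,8}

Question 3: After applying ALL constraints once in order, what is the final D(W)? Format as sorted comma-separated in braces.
Constraint 1 (X != U) on D(X)={3,4,5,6,7,8} D(U)={3,4,5,6,7,8}: no change
Constraint 2 (X != U) on D(X)={3,4,5,6,7,8} D(U)={3,4,5,6,7,8}: no change
Constraint 3 (X < U) on D(X)={3,4,5,6,7,8} D(U)={3,4,5,6,7,8}: X {3,4,5,6,7,8}->{3,4,5,6,7}; U {3,4,5,6,7,8}->{4,5,6,7,8}
Constraint 4 (X + W = U) on D(X)={3,4,5,6,7} D(W)={4,5,6,8} D(U)={4,5,6,7,8}: X {3,4,5,6,7}->{3,4}; W {4,5,6,8}->{4,5}; U {4,5,6,7,8}->{7,8}
So after all 4 constraints: D(W) = {4,5}

Answer: {4,5}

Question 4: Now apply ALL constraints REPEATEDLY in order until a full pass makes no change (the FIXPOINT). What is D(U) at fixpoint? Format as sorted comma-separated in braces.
pass 0 (initial): D(U)={3,4,5,6,7,8}
pass 1: U {3,4,5,6,7,8}->{7,8}; W {4,5,6,8}->{4,5}; X {3,4,5,6,7,8}->{3,4}
pass 2: no change
Fixpoint after 2 passes: D(U) = {7,8}

Answer: {7,8}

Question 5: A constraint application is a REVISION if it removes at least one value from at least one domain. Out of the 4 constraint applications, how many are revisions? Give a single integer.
Constraint 1 (X != U) on D(X)={3,4,5,6,7,8} D(U)={3,4,5,6,7,8}: no change => not a revision
Constraint 2 (X != U) on D(X)={3,4,5,6,7,8} D(U)={3,4,5,6,7,8}: no change => not a revision
Constraint 3 (X < U) on D(X)={3,4,5,6,7,8} D(U)={3,4,5,6,7,8}: X {3,4,5,6,7,8}->{3,4,5,6,7}; U {3,4,5,6,7,8}->{4,5,6,7,8} => REVISION
Constraint 4 (X + W = U) on D(X)={3,4,5,6,7} D(W)={4,5,6,8} D(U)={4,5,6,7,8}: X {3,4,5,6,7}->{3,4}; W {4,5,6,8}->{4,5}; U {4,5,6,7,8}->{7,8} => REVISION
Total revisions = 2

Answer: 2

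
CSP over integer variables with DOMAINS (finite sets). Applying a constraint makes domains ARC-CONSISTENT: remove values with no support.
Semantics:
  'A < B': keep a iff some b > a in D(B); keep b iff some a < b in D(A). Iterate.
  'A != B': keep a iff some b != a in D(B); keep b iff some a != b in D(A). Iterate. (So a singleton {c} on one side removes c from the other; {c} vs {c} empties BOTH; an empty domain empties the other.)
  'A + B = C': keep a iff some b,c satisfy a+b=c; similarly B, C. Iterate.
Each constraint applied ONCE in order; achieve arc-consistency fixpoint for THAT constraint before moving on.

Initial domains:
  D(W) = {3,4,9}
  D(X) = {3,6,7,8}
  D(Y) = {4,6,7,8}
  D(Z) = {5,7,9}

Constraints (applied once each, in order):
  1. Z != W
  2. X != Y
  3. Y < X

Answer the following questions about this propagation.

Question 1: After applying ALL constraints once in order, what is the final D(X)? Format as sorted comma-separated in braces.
Constraint 1 (Z != W) on D(Z)={5,7,9} D(W)={3,4,9}: no change
Constraint 2 (X != Y) on D(X)={3,6,7,8} D(Y)={4,6,7,8}: no change
Constraint 3 (Y < X) on D(Y)={4,6,7,8} D(X)={3,6,7,8}: Y {4,6,7,8}->{4,6,7}; X {3,6,7,8}->{6,7,8}
So after all 3 constraints: D(X) = {6,7,8}

Answer: {6,7,8}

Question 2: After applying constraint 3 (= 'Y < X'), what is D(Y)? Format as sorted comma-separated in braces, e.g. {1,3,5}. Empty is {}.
Answer: {4,6,7}

Derivation:
Constraint 1 (Z != W) on D(Z)={5,7,9} D(W)={3,4,9}: no change
Constraint 2 (X != Y) on D(X)={3,6,7,8} D(Y)={4,6,7,8}: no change
Constraint 3 (Y < X) on D(Y)={4,6,7,8} D(X)={3,6,7,8}: Y {4,6,7,8}->{4,6,7}; X {3,6,7,8}->{6,7,8}
So after constraint 3: D(Y) = {4,6,7}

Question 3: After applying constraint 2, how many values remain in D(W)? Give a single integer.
Constraint 1 (Z != W) on D(Z)={5,7,9} D(W)={3,4,9}: no change
Constraint 2 (X != Y) on D(X)={3,6,7,8} D(Y)={4,6,7,8}: no change
So after constraint 2: D(W)={3,4,9}, size = 3

Answer: 3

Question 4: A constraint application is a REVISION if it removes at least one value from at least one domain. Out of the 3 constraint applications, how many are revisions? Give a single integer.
Answer: 1

Derivation:
Constraint 1 (Z != W) on D(Z)={5,7,9} D(W)={3,4,9}: no change => not a revision
Constraint 2 (X != Y) on D(X)={3,6,7,8} D(Y)={4,6,7,8}: no change => not a revision
Constraint 3 (Y < X) on D(Y)={4,6,7,8} D(X)={3,6,7,8}: Y {4,6,7,8}->{4,6,7}; X {3,6,7,8}->{6,7,8} => REVISION
Total revisions = 1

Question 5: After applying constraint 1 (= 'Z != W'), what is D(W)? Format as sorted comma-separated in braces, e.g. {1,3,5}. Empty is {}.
Constraint 1 (Z != W) on D(Z)={5,7,9} D(W)={3,4,9}: no change
So after constraint 1: D(W) = {3,4,9}

Answer: {3,4,9}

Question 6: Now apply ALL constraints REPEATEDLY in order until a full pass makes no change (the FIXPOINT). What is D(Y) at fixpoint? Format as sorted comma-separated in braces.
Answer: {4,6,7}

Derivation:
pass 0 (initial): D(Y)={4,6,7,8}
pass 1: X {3,6,7,8}->{6,7,8}; Y {4,6,7,8}->{4,6,7}
pass 2: no change
Fixpoint after 2 passes: D(Y) = {4,6,7}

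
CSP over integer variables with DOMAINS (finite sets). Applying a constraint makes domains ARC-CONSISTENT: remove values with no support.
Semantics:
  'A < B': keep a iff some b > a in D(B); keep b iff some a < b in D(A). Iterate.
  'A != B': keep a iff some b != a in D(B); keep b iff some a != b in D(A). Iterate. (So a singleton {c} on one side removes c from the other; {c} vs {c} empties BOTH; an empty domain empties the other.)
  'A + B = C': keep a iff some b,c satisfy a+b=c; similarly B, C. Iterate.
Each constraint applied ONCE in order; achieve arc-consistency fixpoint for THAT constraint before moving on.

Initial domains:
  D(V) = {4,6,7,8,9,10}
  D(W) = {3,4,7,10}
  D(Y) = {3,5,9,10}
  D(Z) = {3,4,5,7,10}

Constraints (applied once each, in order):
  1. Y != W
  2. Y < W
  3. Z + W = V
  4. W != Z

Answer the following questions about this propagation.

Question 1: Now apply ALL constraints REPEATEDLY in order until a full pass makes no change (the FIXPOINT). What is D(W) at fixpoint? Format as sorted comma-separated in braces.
pass 0 (initial): D(W)={3,4,7,10}
pass 1: V {4,6,7,8,9,10}->{7,8,9,10}; W {3,4,7,10}->{4,7}; Y {3,5,9,10}->{3,5,9}; Z {3,4,5,7,10}->{3,4,5}
pass 2: Y {3,5,9}->{3,5}
pass 3: no change
Fixpoint after 3 passes: D(W) = {4,7}

Answer: {4,7}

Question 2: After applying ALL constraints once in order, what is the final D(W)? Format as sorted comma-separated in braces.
Constraint 1 (Y != W) on D(Y)={3,5,9,10} D(W)={3,4,7,10}: no change
Constraint 2 (Y < W) on D(Y)={3,5,9,10} D(W)={3,4,7,10}: Y {3,5,9,10}->{3,5,9}; W {3,4,7,10}->{4,7,10}
Constraint 3 (Z + W = V) on D(Z)={3,4,5,7,10} D(W)={4,7,10} D(V)={4,6,7,8,9,10}: Z {3,4,5,7,10}->{3,4,5}; W {4,7,10}->{4,7}; V {4,6,7,8,9,10}->{7,8,9,10}
Constraint 4 (W != Z) on D(W)={4,7} D(Z)={3,4,5}: no change
So after all 4 constraints: D(W) = {4,7}

Answer: {4,7}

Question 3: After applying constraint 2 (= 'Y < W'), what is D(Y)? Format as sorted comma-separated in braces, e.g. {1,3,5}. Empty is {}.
Answer: {3,5,9}

Derivation:
Constraint 1 (Y != W) on D(Y)={3,5,9,10} D(W)={3,4,7,10}: no change
Constraint 2 (Y < W) on D(Y)={3,5,9,10} D(W)={3,4,7,10}: Y {3,5,9,10}->{3,5,9}; W {3,4,7,10}->{4,7,10}
So after constraint 2: D(Y) = {3,5,9}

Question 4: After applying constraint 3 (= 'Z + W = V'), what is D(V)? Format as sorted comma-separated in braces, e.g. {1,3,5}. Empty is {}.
Constraint 1 (Y != W) on D(Y)={3,5,9,10} D(W)={3,4,7,10}: no change
Constraint 2 (Y < W) on D(Y)={3,5,9,10} D(W)={3,4,7,10}: Y {3,5,9,10}->{3,5,9}; W {3,4,7,10}->{4,7,10}
Constraint 3 (Z + W = V) on D(Z)={3,4,5,7,10} D(W)={4,7,10} D(V)={4,6,7,8,9,10}: Z {3,4,5,7,10}->{3,4,5}; W {4,7,10}->{4,7}; V {4,6,7,8,9,10}->{7,8,9,10}
So after constraint 3: D(V) = {7,8,9,10}

Answer: {7,8,9,10}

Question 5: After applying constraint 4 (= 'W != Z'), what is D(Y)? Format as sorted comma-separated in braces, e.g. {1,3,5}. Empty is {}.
Constraint 1 (Y != W) on D(Y)={3,5,9,10} D(W)={3,4,7,10}: no change
Constraint 2 (Y < W) on D(Y)={3,5,9,10} D(W)={3,4,7,10}: Y {3,5,9,10}->{3,5,9}; W {3,4,7,10}->{4,7,10}
Constraint 3 (Z + W = V) on D(Z)={3,4,5,7,10} D(W)={4,7,10} D(V)={4,6,7,8,9,10}: Z {3,4,5,7,10}->{3,4,5}; W {4,7,10}->{4,7}; V {4,6,7,8,9,10}->{7,8,9,10}
Constraint 4 (W != Z) on D(W)={4,7} D(Z)={3,4,5}: no change
So after constraint 4: D(Y) = {3,5,9}

Answer: {3,5,9}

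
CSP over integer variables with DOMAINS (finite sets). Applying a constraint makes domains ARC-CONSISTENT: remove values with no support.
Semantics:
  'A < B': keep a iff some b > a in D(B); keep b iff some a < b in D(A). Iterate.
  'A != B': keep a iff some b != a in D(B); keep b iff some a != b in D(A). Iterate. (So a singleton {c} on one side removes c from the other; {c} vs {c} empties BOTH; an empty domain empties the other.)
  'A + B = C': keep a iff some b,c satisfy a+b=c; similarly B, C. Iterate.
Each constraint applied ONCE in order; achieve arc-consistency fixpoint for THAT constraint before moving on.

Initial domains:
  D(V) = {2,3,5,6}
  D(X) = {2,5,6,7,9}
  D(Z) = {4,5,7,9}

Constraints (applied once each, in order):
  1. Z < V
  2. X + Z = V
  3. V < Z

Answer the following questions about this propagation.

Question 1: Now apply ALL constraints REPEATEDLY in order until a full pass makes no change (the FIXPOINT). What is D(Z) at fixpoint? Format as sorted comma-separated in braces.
pass 0 (initial): D(Z)={4,5,7,9}
pass 1: V {2,3,5,6}->{}; X {2,5,6,7,9}->{2}; Z {4,5,7,9}->{}
pass 2: X {2}->{}
pass 3: no change
Fixpoint after 3 passes: D(Z) = {}

Answer: {}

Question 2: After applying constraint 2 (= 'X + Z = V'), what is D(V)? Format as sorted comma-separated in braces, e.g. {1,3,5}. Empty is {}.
Constraint 1 (Z < V) on D(Z)={4,5,7,9} D(V)={2,3,5,6}: Z {4,5,7,9}->{4,5}; V {2,3,5,6}->{5,6}
Constraint 2 (X + Z = V) on D(X)={2,5,6,7,9} D(Z)={4,5} D(V)={5,6}: X {2,5,6,7,9}->{2}; Z {4,5}->{4}; V {5,6}->{6}
So after constraint 2: D(V) = {6}

Answer: {6}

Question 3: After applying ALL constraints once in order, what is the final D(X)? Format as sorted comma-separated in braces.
Answer: {2}

Derivation:
Constraint 1 (Z < V) on D(Z)={4,5,7,9} D(V)={2,3,5,6}: Z {4,5,7,9}->{4,5}; V {2,3,5,6}->{5,6}
Constraint 2 (X + Z = V) on D(X)={2,5,6,7,9} D(Z)={4,5} D(V)={5,6}: X {2,5,6,7,9}->{2}; Z {4,5}->{4}; V {5,6}->{6}
Constraint 3 (V < Z) on D(V)={6} D(Z)={4}: V {6}->{}; Z {4}->{}
So after all 3 constraints: D(X) = {2}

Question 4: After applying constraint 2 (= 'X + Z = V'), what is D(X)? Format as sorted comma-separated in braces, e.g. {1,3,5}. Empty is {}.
Answer: {2}

Derivation:
Constraint 1 (Z < V) on D(Z)={4,5,7,9} D(V)={2,3,5,6}: Z {4,5,7,9}->{4,5}; V {2,3,5,6}->{5,6}
Constraint 2 (X + Z = V) on D(X)={2,5,6,7,9} D(Z)={4,5} D(V)={5,6}: X {2,5,6,7,9}->{2}; Z {4,5}->{4}; V {5,6}->{6}
So after constraint 2: D(X) = {2}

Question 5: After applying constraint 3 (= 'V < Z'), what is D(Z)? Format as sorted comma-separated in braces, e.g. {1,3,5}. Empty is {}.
Constraint 1 (Z < V) on D(Z)={4,5,7,9} D(V)={2,3,5,6}: Z {4,5,7,9}->{4,5}; V {2,3,5,6}->{5,6}
Constraint 2 (X + Z = V) on D(X)={2,5,6,7,9} D(Z)={4,5} D(V)={5,6}: X {2,5,6,7,9}->{2}; Z {4,5}->{4}; V {5,6}->{6}
Constraint 3 (V < Z) on D(V)={6} D(Z)={4}: V {6}->{}; Z {4}->{}
So after constraint 3: D(Z) = {}

Answer: {}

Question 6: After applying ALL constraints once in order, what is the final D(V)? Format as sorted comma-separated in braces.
Constraint 1 (Z < V) on D(Z)={4,5,7,9} D(V)={2,3,5,6}: Z {4,5,7,9}->{4,5}; V {2,3,5,6}->{5,6}
Constraint 2 (X + Z = V) on D(X)={2,5,6,7,9} D(Z)={4,5} D(V)={5,6}: X {2,5,6,7,9}->{2}; Z {4,5}->{4}; V {5,6}->{6}
Constraint 3 (V < Z) on D(V)={6} D(Z)={4}: V {6}->{}; Z {4}->{}
So after all 3 constraints: D(V) = {}

Answer: {}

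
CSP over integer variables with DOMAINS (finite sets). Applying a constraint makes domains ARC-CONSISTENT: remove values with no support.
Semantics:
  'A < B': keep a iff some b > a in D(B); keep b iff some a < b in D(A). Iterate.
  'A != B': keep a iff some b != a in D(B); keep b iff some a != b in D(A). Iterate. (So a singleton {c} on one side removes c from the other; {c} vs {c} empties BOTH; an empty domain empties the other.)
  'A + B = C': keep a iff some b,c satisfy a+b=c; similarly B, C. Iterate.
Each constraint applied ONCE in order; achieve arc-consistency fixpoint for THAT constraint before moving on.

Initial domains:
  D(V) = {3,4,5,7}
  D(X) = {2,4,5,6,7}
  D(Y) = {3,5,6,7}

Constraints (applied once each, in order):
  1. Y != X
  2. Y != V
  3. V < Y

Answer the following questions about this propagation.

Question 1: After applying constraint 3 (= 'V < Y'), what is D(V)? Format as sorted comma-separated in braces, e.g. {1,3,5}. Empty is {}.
Answer: {3,4,5}

Derivation:
Constraint 1 (Y != X) on D(Y)={3,5,6,7} D(X)={2,4,5,6,7}: no change
Constraint 2 (Y != V) on D(Y)={3,5,6,7} D(V)={3,4,5,7}: no change
Constraint 3 (V < Y) on D(V)={3,4,5,7} D(Y)={3,5,6,7}: V {3,4,5,7}->{3,4,5}; Y {3,5,6,7}->{5,6,7}
So after constraint 3: D(V) = {3,4,5}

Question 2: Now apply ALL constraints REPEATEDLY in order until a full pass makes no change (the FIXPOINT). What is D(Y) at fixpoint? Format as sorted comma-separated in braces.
Answer: {5,6,7}

Derivation:
pass 0 (initial): D(Y)={3,5,6,7}
pass 1: V {3,4,5,7}->{3,4,5}; Y {3,5,6,7}->{5,6,7}
pass 2: no change
Fixpoint after 2 passes: D(Y) = {5,6,7}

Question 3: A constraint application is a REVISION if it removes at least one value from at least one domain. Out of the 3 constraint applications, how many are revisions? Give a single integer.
Answer: 1

Derivation:
Constraint 1 (Y != X) on D(Y)={3,5,6,7} D(X)={2,4,5,6,7}: no change => not a revision
Constraint 2 (Y != V) on D(Y)={3,5,6,7} D(V)={3,4,5,7}: no change => not a revision
Constraint 3 (V < Y) on D(V)={3,4,5,7} D(Y)={3,5,6,7}: V {3,4,5,7}->{3,4,5}; Y {3,5,6,7}->{5,6,7} => REVISION
Total revisions = 1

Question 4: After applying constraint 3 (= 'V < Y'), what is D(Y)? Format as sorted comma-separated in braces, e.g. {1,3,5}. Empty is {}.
Constraint 1 (Y != X) on D(Y)={3,5,6,7} D(X)={2,4,5,6,7}: no change
Constraint 2 (Y != V) on D(Y)={3,5,6,7} D(V)={3,4,5,7}: no change
Constraint 3 (V < Y) on D(V)={3,4,5,7} D(Y)={3,5,6,7}: V {3,4,5,7}->{3,4,5}; Y {3,5,6,7}->{5,6,7}
So after constraint 3: D(Y) = {5,6,7}

Answer: {5,6,7}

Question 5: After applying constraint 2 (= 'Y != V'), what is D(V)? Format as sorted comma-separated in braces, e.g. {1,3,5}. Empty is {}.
Answer: {3,4,5,7}

Derivation:
Constraint 1 (Y != X) on D(Y)={3,5,6,7} D(X)={2,4,5,6,7}: no change
Constraint 2 (Y != V) on D(Y)={3,5,6,7} D(V)={3,4,5,7}: no change
So after constraint 2: D(V) = {3,4,5,7}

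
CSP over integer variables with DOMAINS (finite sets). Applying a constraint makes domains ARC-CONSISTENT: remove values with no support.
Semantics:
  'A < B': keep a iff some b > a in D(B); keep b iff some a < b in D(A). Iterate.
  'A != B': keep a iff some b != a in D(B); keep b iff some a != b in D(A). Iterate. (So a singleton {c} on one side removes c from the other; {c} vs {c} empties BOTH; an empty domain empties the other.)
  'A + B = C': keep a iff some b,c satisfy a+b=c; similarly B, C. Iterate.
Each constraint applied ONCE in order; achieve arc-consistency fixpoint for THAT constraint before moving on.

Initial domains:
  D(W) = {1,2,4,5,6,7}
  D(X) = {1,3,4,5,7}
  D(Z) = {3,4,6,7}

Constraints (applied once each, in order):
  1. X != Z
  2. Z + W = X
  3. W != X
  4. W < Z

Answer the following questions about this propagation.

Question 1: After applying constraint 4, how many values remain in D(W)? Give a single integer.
Answer: 3

Derivation:
Constraint 1 (X != Z) on D(X)={1,3,4,5,7} D(Z)={3,4,6,7}: no change
Constraint 2 (Z + W = X) on D(Z)={3,4,6,7} D(W)={1,2,4,5,6,7} D(X)={1,3,4,5,7}: Z {3,4,6,7}->{3,4,6}; W {1,2,4,5,6,7}->{1,2,4}; X {1,3,4,5,7}->{4,5,7}
Constraint 3 (W != X) on D(W)={1,2,4} D(X)={4,5,7}: no change
Constraint 4 (W < Z) on D(W)={1,2,4} D(Z)={3,4,6}: no change
So after constraint 4: D(W)={1,2,4}, size = 3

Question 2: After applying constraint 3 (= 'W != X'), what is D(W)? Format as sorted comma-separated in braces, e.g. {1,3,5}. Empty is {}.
Constraint 1 (X != Z) on D(X)={1,3,4,5,7} D(Z)={3,4,6,7}: no change
Constraint 2 (Z + W = X) on D(Z)={3,4,6,7} D(W)={1,2,4,5,6,7} D(X)={1,3,4,5,7}: Z {3,4,6,7}->{3,4,6}; W {1,2,4,5,6,7}->{1,2,4}; X {1,3,4,5,7}->{4,5,7}
Constraint 3 (W != X) on D(W)={1,2,4} D(X)={4,5,7}: no change
So after constraint 3: D(W) = {1,2,4}

Answer: {1,2,4}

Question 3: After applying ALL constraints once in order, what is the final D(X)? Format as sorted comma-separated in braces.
Answer: {4,5,7}

Derivation:
Constraint 1 (X != Z) on D(X)={1,3,4,5,7} D(Z)={3,4,6,7}: no change
Constraint 2 (Z + W = X) on D(Z)={3,4,6,7} D(W)={1,2,4,5,6,7} D(X)={1,3,4,5,7}: Z {3,4,6,7}->{3,4,6}; W {1,2,4,5,6,7}->{1,2,4}; X {1,3,4,5,7}->{4,5,7}
Constraint 3 (W != X) on D(W)={1,2,4} D(X)={4,5,7}: no change
Constraint 4 (W < Z) on D(W)={1,2,4} D(Z)={3,4,6}: no change
So after all 4 constraints: D(X) = {4,5,7}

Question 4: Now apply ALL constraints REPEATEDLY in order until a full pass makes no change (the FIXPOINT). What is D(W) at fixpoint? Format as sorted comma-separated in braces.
pass 0 (initial): D(W)={1,2,4,5,6,7}
pass 1: W {1,2,4,5,6,7}->{1,2,4}; X {1,3,4,5,7}->{4,5,7}; Z {3,4,6,7}->{3,4,6}
pass 2: no change
Fixpoint after 2 passes: D(W) = {1,2,4}

Answer: {1,2,4}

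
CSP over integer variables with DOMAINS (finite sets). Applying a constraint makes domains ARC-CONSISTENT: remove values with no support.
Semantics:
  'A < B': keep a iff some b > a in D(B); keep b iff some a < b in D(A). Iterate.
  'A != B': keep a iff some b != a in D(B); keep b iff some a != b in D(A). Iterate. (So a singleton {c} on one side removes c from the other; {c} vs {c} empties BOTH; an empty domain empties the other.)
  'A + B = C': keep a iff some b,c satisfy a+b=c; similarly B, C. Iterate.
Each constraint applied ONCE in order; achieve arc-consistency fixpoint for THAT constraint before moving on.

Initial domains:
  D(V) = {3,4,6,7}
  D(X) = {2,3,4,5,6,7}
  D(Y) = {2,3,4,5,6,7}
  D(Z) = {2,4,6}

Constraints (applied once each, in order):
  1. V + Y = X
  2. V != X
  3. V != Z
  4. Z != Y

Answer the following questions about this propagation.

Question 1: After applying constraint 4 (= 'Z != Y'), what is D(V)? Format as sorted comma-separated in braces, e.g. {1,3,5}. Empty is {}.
Constraint 1 (V + Y = X) on D(V)={3,4,6,7} D(Y)={2,3,4,5,6,7} D(X)={2,3,4,5,6,7}: V {3,4,6,7}->{3,4}; Y {2,3,4,5,6,7}->{2,3,4}; X {2,3,4,5,6,7}->{5,6,7}
Constraint 2 (V != X) on D(V)={3,4} D(X)={5,6,7}: no change
Constraint 3 (V != Z) on D(V)={3,4} D(Z)={2,4,6}: no change
Constraint 4 (Z != Y) on D(Z)={2,4,6} D(Y)={2,3,4}: no change
So after constraint 4: D(V) = {3,4}

Answer: {3,4}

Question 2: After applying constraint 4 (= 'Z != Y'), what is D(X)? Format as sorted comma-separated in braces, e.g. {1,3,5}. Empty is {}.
Answer: {5,6,7}

Derivation:
Constraint 1 (V + Y = X) on D(V)={3,4,6,7} D(Y)={2,3,4,5,6,7} D(X)={2,3,4,5,6,7}: V {3,4,6,7}->{3,4}; Y {2,3,4,5,6,7}->{2,3,4}; X {2,3,4,5,6,7}->{5,6,7}
Constraint 2 (V != X) on D(V)={3,4} D(X)={5,6,7}: no change
Constraint 3 (V != Z) on D(V)={3,4} D(Z)={2,4,6}: no change
Constraint 4 (Z != Y) on D(Z)={2,4,6} D(Y)={2,3,4}: no change
So after constraint 4: D(X) = {5,6,7}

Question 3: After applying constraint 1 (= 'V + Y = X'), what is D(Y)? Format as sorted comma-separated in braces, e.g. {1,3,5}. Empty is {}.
Constraint 1 (V + Y = X) on D(V)={3,4,6,7} D(Y)={2,3,4,5,6,7} D(X)={2,3,4,5,6,7}: V {3,4,6,7}->{3,4}; Y {2,3,4,5,6,7}->{2,3,4}; X {2,3,4,5,6,7}->{5,6,7}
So after constraint 1: D(Y) = {2,3,4}

Answer: {2,3,4}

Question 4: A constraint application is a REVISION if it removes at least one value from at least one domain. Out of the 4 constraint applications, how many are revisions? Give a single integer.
Answer: 1

Derivation:
Constraint 1 (V + Y = X) on D(V)={3,4,6,7} D(Y)={2,3,4,5,6,7} D(X)={2,3,4,5,6,7}: V {3,4,6,7}->{3,4}; Y {2,3,4,5,6,7}->{2,3,4}; X {2,3,4,5,6,7}->{5,6,7} => REVISION
Constraint 2 (V != X) on D(V)={3,4} D(X)={5,6,7}: no change => not a revision
Constraint 3 (V != Z) on D(V)={3,4} D(Z)={2,4,6}: no change => not a revision
Constraint 4 (Z != Y) on D(Z)={2,4,6} D(Y)={2,3,4}: no change => not a revision
Total revisions = 1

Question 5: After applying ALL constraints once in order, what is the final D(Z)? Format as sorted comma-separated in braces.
Answer: {2,4,6}

Derivation:
Constraint 1 (V + Y = X) on D(V)={3,4,6,7} D(Y)={2,3,4,5,6,7} D(X)={2,3,4,5,6,7}: V {3,4,6,7}->{3,4}; Y {2,3,4,5,6,7}->{2,3,4}; X {2,3,4,5,6,7}->{5,6,7}
Constraint 2 (V != X) on D(V)={3,4} D(X)={5,6,7}: no change
Constraint 3 (V != Z) on D(V)={3,4} D(Z)={2,4,6}: no change
Constraint 4 (Z != Y) on D(Z)={2,4,6} D(Y)={2,3,4}: no change
So after all 4 constraints: D(Z) = {2,4,6}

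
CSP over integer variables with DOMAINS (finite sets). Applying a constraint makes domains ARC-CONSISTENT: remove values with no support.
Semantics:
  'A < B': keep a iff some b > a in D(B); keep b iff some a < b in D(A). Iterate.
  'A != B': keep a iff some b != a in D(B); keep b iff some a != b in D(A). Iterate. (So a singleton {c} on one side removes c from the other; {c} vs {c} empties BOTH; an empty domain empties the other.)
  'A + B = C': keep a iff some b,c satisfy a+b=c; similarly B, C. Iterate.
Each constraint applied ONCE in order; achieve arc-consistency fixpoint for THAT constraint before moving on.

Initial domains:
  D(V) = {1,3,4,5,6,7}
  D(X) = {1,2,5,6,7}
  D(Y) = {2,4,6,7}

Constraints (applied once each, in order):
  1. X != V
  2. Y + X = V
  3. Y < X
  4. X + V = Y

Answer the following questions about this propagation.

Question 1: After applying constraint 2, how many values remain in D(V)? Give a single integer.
Constraint 1 (X != V) on D(X)={1,2,5,6,7} D(V)={1,3,4,5,6,7}: no change
Constraint 2 (Y + X = V) on D(Y)={2,4,6,7} D(X)={1,2,5,6,7} D(V)={1,3,4,5,6,7}: Y {2,4,6,7}->{2,4,6}; X {1,2,5,6,7}->{1,2,5}; V {1,3,4,5,6,7}->{3,4,5,6,7}
So after constraint 2: D(V)={3,4,5,6,7}, size = 5

Answer: 5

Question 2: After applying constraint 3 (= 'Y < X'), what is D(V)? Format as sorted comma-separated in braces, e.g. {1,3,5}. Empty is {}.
Answer: {3,4,5,6,7}

Derivation:
Constraint 1 (X != V) on D(X)={1,2,5,6,7} D(V)={1,3,4,5,6,7}: no change
Constraint 2 (Y + X = V) on D(Y)={2,4,6,7} D(X)={1,2,5,6,7} D(V)={1,3,4,5,6,7}: Y {2,4,6,7}->{2,4,6}; X {1,2,5,6,7}->{1,2,5}; V {1,3,4,5,6,7}->{3,4,5,6,7}
Constraint 3 (Y < X) on D(Y)={2,4,6} D(X)={1,2,5}: Y {2,4,6}->{2,4}; X {1,2,5}->{5}
So after constraint 3: D(V) = {3,4,5,6,7}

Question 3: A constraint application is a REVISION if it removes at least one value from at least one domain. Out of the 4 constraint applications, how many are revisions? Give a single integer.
Answer: 3

Derivation:
Constraint 1 (X != V) on D(X)={1,2,5,6,7} D(V)={1,3,4,5,6,7}: no change => not a revision
Constraint 2 (Y + X = V) on D(Y)={2,4,6,7} D(X)={1,2,5,6,7} D(V)={1,3,4,5,6,7}: Y {2,4,6,7}->{2,4,6}; X {1,2,5,6,7}->{1,2,5}; V {1,3,4,5,6,7}->{3,4,5,6,7} => REVISION
Constraint 3 (Y < X) on D(Y)={2,4,6} D(X)={1,2,5}: Y {2,4,6}->{2,4}; X {1,2,5}->{5} => REVISION
Constraint 4 (X + V = Y) on D(X)={5} D(V)={3,4,5,6,7} D(Y)={2,4}: X {5}->{}; V {3,4,5,6,7}->{}; Y {2,4}->{} => REVISION
Total revisions = 3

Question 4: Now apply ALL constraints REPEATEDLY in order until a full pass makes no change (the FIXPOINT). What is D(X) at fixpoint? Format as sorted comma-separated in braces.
pass 0 (initial): D(X)={1,2,5,6,7}
pass 1: V {1,3,4,5,6,7}->{}; X {1,2,5,6,7}->{}; Y {2,4,6,7}->{}
pass 2: no change
Fixpoint after 2 passes: D(X) = {}

Answer: {}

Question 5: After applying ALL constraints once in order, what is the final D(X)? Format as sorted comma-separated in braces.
Answer: {}

Derivation:
Constraint 1 (X != V) on D(X)={1,2,5,6,7} D(V)={1,3,4,5,6,7}: no change
Constraint 2 (Y + X = V) on D(Y)={2,4,6,7} D(X)={1,2,5,6,7} D(V)={1,3,4,5,6,7}: Y {2,4,6,7}->{2,4,6}; X {1,2,5,6,7}->{1,2,5}; V {1,3,4,5,6,7}->{3,4,5,6,7}
Constraint 3 (Y < X) on D(Y)={2,4,6} D(X)={1,2,5}: Y {2,4,6}->{2,4}; X {1,2,5}->{5}
Constraint 4 (X + V = Y) on D(X)={5} D(V)={3,4,5,6,7} D(Y)={2,4}: X {5}->{}; V {3,4,5,6,7}->{}; Y {2,4}->{}
So after all 4 constraints: D(X) = {}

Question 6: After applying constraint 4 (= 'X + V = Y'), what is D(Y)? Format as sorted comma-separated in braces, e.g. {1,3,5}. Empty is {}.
Constraint 1 (X != V) on D(X)={1,2,5,6,7} D(V)={1,3,4,5,6,7}: no change
Constraint 2 (Y + X = V) on D(Y)={2,4,6,7} D(X)={1,2,5,6,7} D(V)={1,3,4,5,6,7}: Y {2,4,6,7}->{2,4,6}; X {1,2,5,6,7}->{1,2,5}; V {1,3,4,5,6,7}->{3,4,5,6,7}
Constraint 3 (Y < X) on D(Y)={2,4,6} D(X)={1,2,5}: Y {2,4,6}->{2,4}; X {1,2,5}->{5}
Constraint 4 (X + V = Y) on D(X)={5} D(V)={3,4,5,6,7} D(Y)={2,4}: X {5}->{}; V {3,4,5,6,7}->{}; Y {2,4}->{}
So after constraint 4: D(Y) = {}

Answer: {}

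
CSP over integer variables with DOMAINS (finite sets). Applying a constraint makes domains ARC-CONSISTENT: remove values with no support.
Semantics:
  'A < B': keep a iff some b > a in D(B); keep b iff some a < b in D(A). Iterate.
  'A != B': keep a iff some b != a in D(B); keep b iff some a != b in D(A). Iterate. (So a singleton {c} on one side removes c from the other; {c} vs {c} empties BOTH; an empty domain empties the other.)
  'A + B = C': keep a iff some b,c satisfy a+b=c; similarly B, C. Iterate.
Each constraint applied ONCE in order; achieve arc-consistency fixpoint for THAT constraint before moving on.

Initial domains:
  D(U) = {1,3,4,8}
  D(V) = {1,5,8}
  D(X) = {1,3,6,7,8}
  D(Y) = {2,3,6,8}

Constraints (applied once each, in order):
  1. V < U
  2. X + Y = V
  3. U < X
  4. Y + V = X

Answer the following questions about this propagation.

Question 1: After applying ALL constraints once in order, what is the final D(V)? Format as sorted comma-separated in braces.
Constraint 1 (V < U) on D(V)={1,5,8} D(U)={1,3,4,8}: V {1,5,8}->{1,5}; U {1,3,4,8}->{3,4,8}
Constraint 2 (X + Y = V) on D(X)={1,3,6,7,8} D(Y)={2,3,6,8} D(V)={1,5}: X {1,3,6,7,8}->{3}; Y {2,3,6,8}->{2}; V {1,5}->{5}
Constraint 3 (U < X) on D(U)={3,4,8} D(X)={3}: U {3,4,8}->{}; X {3}->{}
Constraint 4 (Y + V = X) on D(Y)={2} D(V)={5} D(X)={}: Y {2}->{}; V {5}->{}
So after all 4 constraints: D(V) = {}

Answer: {}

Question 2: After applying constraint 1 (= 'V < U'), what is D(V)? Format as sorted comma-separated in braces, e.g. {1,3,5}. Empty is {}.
Constraint 1 (V < U) on D(V)={1,5,8} D(U)={1,3,4,8}: V {1,5,8}->{1,5}; U {1,3,4,8}->{3,4,8}
So after constraint 1: D(V) = {1,5}

Answer: {1,5}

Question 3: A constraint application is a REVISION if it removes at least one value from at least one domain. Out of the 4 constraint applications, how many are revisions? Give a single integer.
Answer: 4

Derivation:
Constraint 1 (V < U) on D(V)={1,5,8} D(U)={1,3,4,8}: V {1,5,8}->{1,5}; U {1,3,4,8}->{3,4,8} => REVISION
Constraint 2 (X + Y = V) on D(X)={1,3,6,7,8} D(Y)={2,3,6,8} D(V)={1,5}: X {1,3,6,7,8}->{3}; Y {2,3,6,8}->{2}; V {1,5}->{5} => REVISION
Constraint 3 (U < X) on D(U)={3,4,8} D(X)={3}: U {3,4,8}->{}; X {3}->{} => REVISION
Constraint 4 (Y + V = X) on D(Y)={2} D(V)={5} D(X)={}: Y {2}->{}; V {5}->{} => REVISION
Total revisions = 4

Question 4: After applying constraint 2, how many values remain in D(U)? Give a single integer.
Constraint 1 (V < U) on D(V)={1,5,8} D(U)={1,3,4,8}: V {1,5,8}->{1,5}; U {1,3,4,8}->{3,4,8}
Constraint 2 (X + Y = V) on D(X)={1,3,6,7,8} D(Y)={2,3,6,8} D(V)={1,5}: X {1,3,6,7,8}->{3}; Y {2,3,6,8}->{2}; V {1,5}->{5}
So after constraint 2: D(U)={3,4,8}, size = 3

Answer: 3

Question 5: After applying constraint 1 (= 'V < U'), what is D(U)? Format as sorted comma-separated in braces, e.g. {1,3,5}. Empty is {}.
Answer: {3,4,8}

Derivation:
Constraint 1 (V < U) on D(V)={1,5,8} D(U)={1,3,4,8}: V {1,5,8}->{1,5}; U {1,3,4,8}->{3,4,8}
So after constraint 1: D(U) = {3,4,8}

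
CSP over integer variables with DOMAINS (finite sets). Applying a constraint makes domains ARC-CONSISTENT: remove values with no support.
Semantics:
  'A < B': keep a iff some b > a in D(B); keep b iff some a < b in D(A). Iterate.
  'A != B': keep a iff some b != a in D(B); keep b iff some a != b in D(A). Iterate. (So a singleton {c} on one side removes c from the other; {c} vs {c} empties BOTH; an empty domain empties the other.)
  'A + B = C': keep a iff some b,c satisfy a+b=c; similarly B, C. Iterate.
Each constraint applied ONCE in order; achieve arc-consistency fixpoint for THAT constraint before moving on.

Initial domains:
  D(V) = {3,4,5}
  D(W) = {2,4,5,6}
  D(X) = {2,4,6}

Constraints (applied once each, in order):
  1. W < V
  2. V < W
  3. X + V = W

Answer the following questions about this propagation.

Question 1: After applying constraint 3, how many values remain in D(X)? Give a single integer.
Answer: 0

Derivation:
Constraint 1 (W < V) on D(W)={2,4,5,6} D(V)={3,4,5}: W {2,4,5,6}->{2,4}
Constraint 2 (V < W) on D(V)={3,4,5} D(W)={2,4}: V {3,4,5}->{3}; W {2,4}->{4}
Constraint 3 (X + V = W) on D(X)={2,4,6} D(V)={3} D(W)={4}: X {2,4,6}->{}; V {3}->{}; W {4}->{}
So after constraint 3: D(X)={}, size = 0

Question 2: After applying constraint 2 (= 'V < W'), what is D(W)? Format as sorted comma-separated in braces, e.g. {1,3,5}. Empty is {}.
Constraint 1 (W < V) on D(W)={2,4,5,6} D(V)={3,4,5}: W {2,4,5,6}->{2,4}
Constraint 2 (V < W) on D(V)={3,4,5} D(W)={2,4}: V {3,4,5}->{3}; W {2,4}->{4}
So after constraint 2: D(W) = {4}

Answer: {4}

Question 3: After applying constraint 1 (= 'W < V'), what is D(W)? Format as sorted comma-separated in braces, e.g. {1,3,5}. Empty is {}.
Answer: {2,4}

Derivation:
Constraint 1 (W < V) on D(W)={2,4,5,6} D(V)={3,4,5}: W {2,4,5,6}->{2,4}
So after constraint 1: D(W) = {2,4}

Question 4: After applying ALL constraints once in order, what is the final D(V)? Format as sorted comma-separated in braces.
Answer: {}

Derivation:
Constraint 1 (W < V) on D(W)={2,4,5,6} D(V)={3,4,5}: W {2,4,5,6}->{2,4}
Constraint 2 (V < W) on D(V)={3,4,5} D(W)={2,4}: V {3,4,5}->{3}; W {2,4}->{4}
Constraint 3 (X + V = W) on D(X)={2,4,6} D(V)={3} D(W)={4}: X {2,4,6}->{}; V {3}->{}; W {4}->{}
So after all 3 constraints: D(V) = {}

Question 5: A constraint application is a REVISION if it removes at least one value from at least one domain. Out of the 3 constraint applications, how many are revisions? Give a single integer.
Constraint 1 (W < V) on D(W)={2,4,5,6} D(V)={3,4,5}: W {2,4,5,6}->{2,4} => REVISION
Constraint 2 (V < W) on D(V)={3,4,5} D(W)={2,4}: V {3,4,5}->{3}; W {2,4}->{4} => REVISION
Constraint 3 (X + V = W) on D(X)={2,4,6} D(V)={3} D(W)={4}: X {2,4,6}->{}; V {3}->{}; W {4}->{} => REVISION
Total revisions = 3

Answer: 3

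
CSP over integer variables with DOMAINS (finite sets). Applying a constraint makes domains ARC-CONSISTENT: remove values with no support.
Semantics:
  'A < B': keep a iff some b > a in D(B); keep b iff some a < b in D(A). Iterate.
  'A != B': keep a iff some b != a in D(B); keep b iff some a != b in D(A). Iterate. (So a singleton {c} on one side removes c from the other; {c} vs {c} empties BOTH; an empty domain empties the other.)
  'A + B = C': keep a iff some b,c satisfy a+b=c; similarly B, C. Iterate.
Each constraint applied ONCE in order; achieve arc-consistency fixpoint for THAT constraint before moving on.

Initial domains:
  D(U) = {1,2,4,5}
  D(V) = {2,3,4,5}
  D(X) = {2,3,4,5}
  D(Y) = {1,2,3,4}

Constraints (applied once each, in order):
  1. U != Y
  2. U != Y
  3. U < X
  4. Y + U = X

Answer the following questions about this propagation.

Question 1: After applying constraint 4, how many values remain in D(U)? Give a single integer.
Constraint 1 (U != Y) on D(U)={1,2,4,5} D(Y)={1,2,3,4}: no change
Constraint 2 (U != Y) on D(U)={1,2,4,5} D(Y)={1,2,3,4}: no change
Constraint 3 (U < X) on D(U)={1,2,4,5} D(X)={2,3,4,5}: U {1,2,4,5}->{1,2,4}
Constraint 4 (Y + U = X) on D(Y)={1,2,3,4} D(U)={1,2,4} D(X)={2,3,4,5}: no change
So after constraint 4: D(U)={1,2,4}, size = 3

Answer: 3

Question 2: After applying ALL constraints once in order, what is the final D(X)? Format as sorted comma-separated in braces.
Constraint 1 (U != Y) on D(U)={1,2,4,5} D(Y)={1,2,3,4}: no change
Constraint 2 (U != Y) on D(U)={1,2,4,5} D(Y)={1,2,3,4}: no change
Constraint 3 (U < X) on D(U)={1,2,4,5} D(X)={2,3,4,5}: U {1,2,4,5}->{1,2,4}
Constraint 4 (Y + U = X) on D(Y)={1,2,3,4} D(U)={1,2,4} D(X)={2,3,4,5}: no change
So after all 4 constraints: D(X) = {2,3,4,5}

Answer: {2,3,4,5}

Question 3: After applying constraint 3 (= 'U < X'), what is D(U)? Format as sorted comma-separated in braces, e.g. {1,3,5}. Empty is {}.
Constraint 1 (U != Y) on D(U)={1,2,4,5} D(Y)={1,2,3,4}: no change
Constraint 2 (U != Y) on D(U)={1,2,4,5} D(Y)={1,2,3,4}: no change
Constraint 3 (U < X) on D(U)={1,2,4,5} D(X)={2,3,4,5}: U {1,2,4,5}->{1,2,4}
So after constraint 3: D(U) = {1,2,4}

Answer: {1,2,4}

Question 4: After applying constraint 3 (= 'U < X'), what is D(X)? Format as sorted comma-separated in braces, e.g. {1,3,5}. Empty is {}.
Constraint 1 (U != Y) on D(U)={1,2,4,5} D(Y)={1,2,3,4}: no change
Constraint 2 (U != Y) on D(U)={1,2,4,5} D(Y)={1,2,3,4}: no change
Constraint 3 (U < X) on D(U)={1,2,4,5} D(X)={2,3,4,5}: U {1,2,4,5}->{1,2,4}
So after constraint 3: D(X) = {2,3,4,5}

Answer: {2,3,4,5}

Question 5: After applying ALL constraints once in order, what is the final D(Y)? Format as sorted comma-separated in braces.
Answer: {1,2,3,4}

Derivation:
Constraint 1 (U != Y) on D(U)={1,2,4,5} D(Y)={1,2,3,4}: no change
Constraint 2 (U != Y) on D(U)={1,2,4,5} D(Y)={1,2,3,4}: no change
Constraint 3 (U < X) on D(U)={1,2,4,5} D(X)={2,3,4,5}: U {1,2,4,5}->{1,2,4}
Constraint 4 (Y + U = X) on D(Y)={1,2,3,4} D(U)={1,2,4} D(X)={2,3,4,5}: no change
So after all 4 constraints: D(Y) = {1,2,3,4}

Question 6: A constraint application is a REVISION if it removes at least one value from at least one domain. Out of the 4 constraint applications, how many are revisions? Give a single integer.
Constraint 1 (U != Y) on D(U)={1,2,4,5} D(Y)={1,2,3,4}: no change => not a revision
Constraint 2 (U != Y) on D(U)={1,2,4,5} D(Y)={1,2,3,4}: no change => not a revision
Constraint 3 (U < X) on D(U)={1,2,4,5} D(X)={2,3,4,5}: U {1,2,4,5}->{1,2,4} => REVISION
Constraint 4 (Y + U = X) on D(Y)={1,2,3,4} D(U)={1,2,4} D(X)={2,3,4,5}: no change => not a revision
Total revisions = 1

Answer: 1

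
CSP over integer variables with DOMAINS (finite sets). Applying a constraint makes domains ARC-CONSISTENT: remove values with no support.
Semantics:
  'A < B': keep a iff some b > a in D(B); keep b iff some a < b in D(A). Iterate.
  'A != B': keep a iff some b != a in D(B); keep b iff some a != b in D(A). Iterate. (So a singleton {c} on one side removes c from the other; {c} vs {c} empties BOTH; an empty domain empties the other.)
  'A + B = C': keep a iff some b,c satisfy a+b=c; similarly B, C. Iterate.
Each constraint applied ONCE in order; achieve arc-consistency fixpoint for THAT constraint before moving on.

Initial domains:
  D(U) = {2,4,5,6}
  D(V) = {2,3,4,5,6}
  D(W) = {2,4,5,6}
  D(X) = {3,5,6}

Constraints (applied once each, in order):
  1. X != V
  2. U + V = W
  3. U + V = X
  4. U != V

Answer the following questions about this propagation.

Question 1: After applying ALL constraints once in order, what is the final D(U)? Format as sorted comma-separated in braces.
Answer: {2,4}

Derivation:
Constraint 1 (X != V) on D(X)={3,5,6} D(V)={2,3,4,5,6}: no change
Constraint 2 (U + V = W) on D(U)={2,4,5,6} D(V)={2,3,4,5,6} D(W)={2,4,5,6}: U {2,4,5,6}->{2,4}; V {2,3,4,5,6}->{2,3,4}; W {2,4,5,6}->{4,5,6}
Constraint 3 (U + V = X) on D(U)={2,4} D(V)={2,3,4} D(X)={3,5,6}: X {3,5,6}->{5,6}
Constraint 4 (U != V) on D(U)={2,4} D(V)={2,3,4}: no change
So after all 4 constraints: D(U) = {2,4}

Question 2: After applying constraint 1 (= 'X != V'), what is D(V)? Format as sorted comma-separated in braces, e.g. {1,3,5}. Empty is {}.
Answer: {2,3,4,5,6}

Derivation:
Constraint 1 (X != V) on D(X)={3,5,6} D(V)={2,3,4,5,6}: no change
So after constraint 1: D(V) = {2,3,4,5,6}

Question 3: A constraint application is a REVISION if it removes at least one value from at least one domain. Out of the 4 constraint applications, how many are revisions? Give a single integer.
Answer: 2

Derivation:
Constraint 1 (X != V) on D(X)={3,5,6} D(V)={2,3,4,5,6}: no change => not a revision
Constraint 2 (U + V = W) on D(U)={2,4,5,6} D(V)={2,3,4,5,6} D(W)={2,4,5,6}: U {2,4,5,6}->{2,4}; V {2,3,4,5,6}->{2,3,4}; W {2,4,5,6}->{4,5,6} => REVISION
Constraint 3 (U + V = X) on D(U)={2,4} D(V)={2,3,4} D(X)={3,5,6}: X {3,5,6}->{5,6} => REVISION
Constraint 4 (U != V) on D(U)={2,4} D(V)={2,3,4}: no change => not a revision
Total revisions = 2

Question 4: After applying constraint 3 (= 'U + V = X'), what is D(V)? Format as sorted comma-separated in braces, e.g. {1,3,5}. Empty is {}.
Answer: {2,3,4}

Derivation:
Constraint 1 (X != V) on D(X)={3,5,6} D(V)={2,3,4,5,6}: no change
Constraint 2 (U + V = W) on D(U)={2,4,5,6} D(V)={2,3,4,5,6} D(W)={2,4,5,6}: U {2,4,5,6}->{2,4}; V {2,3,4,5,6}->{2,3,4}; W {2,4,5,6}->{4,5,6}
Constraint 3 (U + V = X) on D(U)={2,4} D(V)={2,3,4} D(X)={3,5,6}: X {3,5,6}->{5,6}
So after constraint 3: D(V) = {2,3,4}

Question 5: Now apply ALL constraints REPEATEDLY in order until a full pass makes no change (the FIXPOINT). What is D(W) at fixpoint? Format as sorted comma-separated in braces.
Answer: {4,5,6}

Derivation:
pass 0 (initial): D(W)={2,4,5,6}
pass 1: U {2,4,5,6}->{2,4}; V {2,3,4,5,6}->{2,3,4}; W {2,4,5,6}->{4,5,6}; X {3,5,6}->{5,6}
pass 2: no change
Fixpoint after 2 passes: D(W) = {4,5,6}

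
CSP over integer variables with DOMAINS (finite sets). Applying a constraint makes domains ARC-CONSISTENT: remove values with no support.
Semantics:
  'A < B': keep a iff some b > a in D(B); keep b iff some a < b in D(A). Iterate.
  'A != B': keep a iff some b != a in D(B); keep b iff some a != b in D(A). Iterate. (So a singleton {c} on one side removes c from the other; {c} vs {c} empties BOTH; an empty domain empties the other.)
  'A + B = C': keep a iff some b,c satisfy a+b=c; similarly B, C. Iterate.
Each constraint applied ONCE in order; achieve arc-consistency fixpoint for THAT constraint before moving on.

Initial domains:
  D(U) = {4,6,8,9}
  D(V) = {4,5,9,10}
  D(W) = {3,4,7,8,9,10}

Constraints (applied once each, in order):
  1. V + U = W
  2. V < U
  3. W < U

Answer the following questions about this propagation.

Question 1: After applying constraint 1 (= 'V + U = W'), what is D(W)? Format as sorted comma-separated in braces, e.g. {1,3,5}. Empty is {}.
Constraint 1 (V + U = W) on D(V)={4,5,9,10} D(U)={4,6,8,9} D(W)={3,4,7,8,9,10}: V {4,5,9,10}->{4,5}; U {4,6,8,9}->{4,6}; W {3,4,7,8,9,10}->{8,9,10}
So after constraint 1: D(W) = {8,9,10}

Answer: {8,9,10}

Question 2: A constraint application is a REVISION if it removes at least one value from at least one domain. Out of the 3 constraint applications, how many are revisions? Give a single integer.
Answer: 3

Derivation:
Constraint 1 (V + U = W) on D(V)={4,5,9,10} D(U)={4,6,8,9} D(W)={3,4,7,8,9,10}: V {4,5,9,10}->{4,5}; U {4,6,8,9}->{4,6}; W {3,4,7,8,9,10}->{8,9,10} => REVISION
Constraint 2 (V < U) on D(V)={4,5} D(U)={4,6}: U {4,6}->{6} => REVISION
Constraint 3 (W < U) on D(W)={8,9,10} D(U)={6}: W {8,9,10}->{}; U {6}->{} => REVISION
Total revisions = 3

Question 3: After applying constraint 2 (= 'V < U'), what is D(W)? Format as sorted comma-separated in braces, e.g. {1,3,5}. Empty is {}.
Answer: {8,9,10}

Derivation:
Constraint 1 (V + U = W) on D(V)={4,5,9,10} D(U)={4,6,8,9} D(W)={3,4,7,8,9,10}: V {4,5,9,10}->{4,5}; U {4,6,8,9}->{4,6}; W {3,4,7,8,9,10}->{8,9,10}
Constraint 2 (V < U) on D(V)={4,5} D(U)={4,6}: U {4,6}->{6}
So after constraint 2: D(W) = {8,9,10}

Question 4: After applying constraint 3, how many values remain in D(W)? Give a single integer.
Constraint 1 (V + U = W) on D(V)={4,5,9,10} D(U)={4,6,8,9} D(W)={3,4,7,8,9,10}: V {4,5,9,10}->{4,5}; U {4,6,8,9}->{4,6}; W {3,4,7,8,9,10}->{8,9,10}
Constraint 2 (V < U) on D(V)={4,5} D(U)={4,6}: U {4,6}->{6}
Constraint 3 (W < U) on D(W)={8,9,10} D(U)={6}: W {8,9,10}->{}; U {6}->{}
So after constraint 3: D(W)={}, size = 0

Answer: 0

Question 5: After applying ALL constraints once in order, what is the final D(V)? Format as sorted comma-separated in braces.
Answer: {4,5}

Derivation:
Constraint 1 (V + U = W) on D(V)={4,5,9,10} D(U)={4,6,8,9} D(W)={3,4,7,8,9,10}: V {4,5,9,10}->{4,5}; U {4,6,8,9}->{4,6}; W {3,4,7,8,9,10}->{8,9,10}
Constraint 2 (V < U) on D(V)={4,5} D(U)={4,6}: U {4,6}->{6}
Constraint 3 (W < U) on D(W)={8,9,10} D(U)={6}: W {8,9,10}->{}; U {6}->{}
So after all 3 constraints: D(V) = {4,5}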